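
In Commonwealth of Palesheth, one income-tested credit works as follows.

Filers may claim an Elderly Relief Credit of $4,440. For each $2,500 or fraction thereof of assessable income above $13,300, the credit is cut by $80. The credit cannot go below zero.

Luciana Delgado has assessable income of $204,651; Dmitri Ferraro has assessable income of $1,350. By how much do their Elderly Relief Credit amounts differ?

Luciana ($204,651): Elderly Relief Credit: income exceeds $13,300 by $191,351 → 77 increments × $80 = $6,160 ≥ base, so the credit is $0.
Dmitri ($1,350): Elderly Relief Credit: $1,350 is at or below the $13,300 threshold, so the full $4,440 applies.
Difference: |$0 − $4,440| = $4,440.

$4,440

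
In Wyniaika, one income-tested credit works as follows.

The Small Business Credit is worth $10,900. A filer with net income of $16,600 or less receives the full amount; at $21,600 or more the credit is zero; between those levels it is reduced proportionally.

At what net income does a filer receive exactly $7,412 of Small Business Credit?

$18,200

$7,412 is 7,412/10,900 of the full $10,900, so 3,488/10,900 of the $5,000 range has been used: income = $16,600 + $5,000 × 3,488/10,900 = $18,200.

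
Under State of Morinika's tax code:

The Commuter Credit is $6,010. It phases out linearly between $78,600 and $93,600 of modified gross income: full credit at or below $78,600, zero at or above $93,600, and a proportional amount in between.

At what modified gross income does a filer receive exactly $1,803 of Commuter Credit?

$1,803 is 1,803/6,010 of the full $6,010, so 4,207/6,010 of the $15,000 range has been used: income = $78,600 + $15,000 × 4,207/6,010 = $89,100.

$89,100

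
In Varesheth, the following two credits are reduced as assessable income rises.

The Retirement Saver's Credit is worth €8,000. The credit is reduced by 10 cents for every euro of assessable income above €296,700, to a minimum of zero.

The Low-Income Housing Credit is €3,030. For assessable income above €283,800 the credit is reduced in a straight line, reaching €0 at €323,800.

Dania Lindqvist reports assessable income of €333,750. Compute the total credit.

Retirement Saver's Credit: 10% of the €37,050 excess over €296,700 is €3,705; credit = €8,000 − €3,705 = €4,295.
Low-Income Housing Credit: €333,750 is at or above €323,800, so the credit is €0.
Total: €4,295 + €0 = €4,295.

€4,295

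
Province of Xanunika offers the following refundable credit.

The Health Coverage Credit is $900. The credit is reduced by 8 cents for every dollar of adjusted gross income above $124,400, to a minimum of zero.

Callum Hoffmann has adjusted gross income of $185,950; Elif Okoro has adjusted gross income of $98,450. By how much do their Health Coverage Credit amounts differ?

$900

Callum ($185,950): Health Coverage Credit: 8% of the $61,550 excess over $124,400 is $4,924 ≥ base, so the credit is $0.
Elif ($98,450): Health Coverage Credit: $98,450 is at or below the $124,400 threshold, so the full $900 applies.
Difference: |$0 − $900| = $900.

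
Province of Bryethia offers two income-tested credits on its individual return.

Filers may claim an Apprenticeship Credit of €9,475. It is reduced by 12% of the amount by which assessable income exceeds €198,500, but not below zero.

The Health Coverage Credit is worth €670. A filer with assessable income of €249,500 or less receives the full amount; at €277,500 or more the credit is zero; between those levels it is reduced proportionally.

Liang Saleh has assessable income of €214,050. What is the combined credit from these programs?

€8,279

Apprenticeship Credit: 12% of the €15,550 excess over €198,500 is €1,866; credit = €9,475 − €1,866 = €7,609.
Health Coverage Credit: €214,050 is at or below the €249,500 threshold, so the full €670 applies.
Total: €7,609 + €670 = €8,279.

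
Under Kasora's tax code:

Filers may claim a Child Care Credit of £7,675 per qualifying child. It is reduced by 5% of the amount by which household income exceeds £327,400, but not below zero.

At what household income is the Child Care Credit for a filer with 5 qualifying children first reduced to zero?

Full credit = 5 × £7,675 = £38,375.
The credit falls by 5% of each pound above £327,400, so it reaches zero when the excess is £38,375 / 5% = £767,500: income = £327,400 + £767,500 = £1,094,900.

£1,094,900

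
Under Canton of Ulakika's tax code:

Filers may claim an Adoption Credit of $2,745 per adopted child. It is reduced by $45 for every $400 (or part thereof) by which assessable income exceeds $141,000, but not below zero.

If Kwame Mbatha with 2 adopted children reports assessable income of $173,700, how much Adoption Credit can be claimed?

Adoption Credit: base = 2 × $2,745 = $5,490. income exceeds $141,000 by $32,700, which is 82 full-or-partial $400 increments; reduction = 82 × $45 = $3,690, leaving $1,800.

$1,800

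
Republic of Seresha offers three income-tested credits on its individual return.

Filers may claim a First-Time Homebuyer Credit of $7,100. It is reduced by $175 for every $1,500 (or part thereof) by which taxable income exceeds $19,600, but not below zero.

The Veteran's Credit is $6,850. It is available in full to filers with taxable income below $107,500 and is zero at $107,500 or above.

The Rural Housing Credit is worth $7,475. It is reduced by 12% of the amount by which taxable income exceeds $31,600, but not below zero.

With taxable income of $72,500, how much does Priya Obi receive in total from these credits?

First-Time Homebuyer Credit: income exceeds $19,600 by $52,900, which is 36 full-or-partial $1,500 increments; reduction = 36 × $175 = $6,300, leaving $800.
Veteran's Credit: $72,500 is below the $107,500 cutoff, so the full $6,850 applies.
Rural Housing Credit: 12% of the $40,900 excess over $31,600 is $4,908; credit = $7,475 − $4,908 = $2,567.
Total: $800 + $6,850 + $2,567 = $10,217.

$10,217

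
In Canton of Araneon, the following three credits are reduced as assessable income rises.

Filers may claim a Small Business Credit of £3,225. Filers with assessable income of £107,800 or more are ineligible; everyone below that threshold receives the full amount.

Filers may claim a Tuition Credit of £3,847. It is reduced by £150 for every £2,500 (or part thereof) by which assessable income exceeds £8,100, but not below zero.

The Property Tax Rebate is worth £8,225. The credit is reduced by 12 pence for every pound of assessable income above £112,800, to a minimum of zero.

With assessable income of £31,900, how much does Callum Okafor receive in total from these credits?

£13,797

Small Business Credit: £31,900 is below the £107,800 cutoff, so the full £3,225 applies.
Tuition Credit: income exceeds £8,100 by £23,800, which is 10 full-or-partial £2,500 increments; reduction = 10 × £150 = £1,500, leaving £2,347.
Property Tax Rebate: £31,900 is at or below the £112,800 threshold, so the full £8,225 applies.
Total: £3,225 + £2,347 + £8,225 = £13,797.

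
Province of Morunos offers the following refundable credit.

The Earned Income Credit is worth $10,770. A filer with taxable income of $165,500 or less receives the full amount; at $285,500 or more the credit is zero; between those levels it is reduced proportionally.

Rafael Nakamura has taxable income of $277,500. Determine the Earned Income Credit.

$718

Earned Income Credit: $277,500 is $112,000 into a $120,000 phase-out range, leaving 8,000/120,000 of the credit: $10,770 × 8,000/120,000 = $718.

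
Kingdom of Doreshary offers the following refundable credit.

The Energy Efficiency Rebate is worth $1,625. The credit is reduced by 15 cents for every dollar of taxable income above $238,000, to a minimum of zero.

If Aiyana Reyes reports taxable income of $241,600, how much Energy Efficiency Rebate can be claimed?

$1,085

Energy Efficiency Rebate: 15% of the $3,600 excess over $238,000 is $540; credit = $1,625 − $540 = $1,085.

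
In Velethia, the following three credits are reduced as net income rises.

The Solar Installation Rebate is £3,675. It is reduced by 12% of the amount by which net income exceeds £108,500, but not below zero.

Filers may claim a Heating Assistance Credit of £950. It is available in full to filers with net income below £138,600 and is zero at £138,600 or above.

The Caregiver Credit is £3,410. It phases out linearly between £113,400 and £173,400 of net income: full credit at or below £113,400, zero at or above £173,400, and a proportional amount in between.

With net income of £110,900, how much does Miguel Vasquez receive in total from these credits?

Solar Installation Rebate: 12% of the £2,400 excess over £108,500 is £288; credit = £3,675 − £288 = £3,387.
Heating Assistance Credit: £110,900 is below the £138,600 cutoff, so the full £950 applies.
Caregiver Credit: £110,900 is at or below the £113,400 threshold, so the full £3,410 applies.
Total: £3,387 + £950 + £3,410 = £7,747.

£7,747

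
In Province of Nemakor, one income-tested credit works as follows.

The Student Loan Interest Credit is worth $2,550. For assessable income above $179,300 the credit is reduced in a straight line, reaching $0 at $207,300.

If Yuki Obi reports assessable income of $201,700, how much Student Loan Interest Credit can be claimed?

Student Loan Interest Credit: $201,700 is $22,400 into a $28,000 phase-out range, leaving 5,600/28,000 of the credit: $2,550 × 5,600/28,000 = $510.

$510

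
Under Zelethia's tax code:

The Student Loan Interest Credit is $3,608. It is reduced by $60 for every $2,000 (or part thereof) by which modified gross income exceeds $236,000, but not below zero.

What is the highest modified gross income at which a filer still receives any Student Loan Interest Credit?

After 60 increments the reduction is 60 × $60 = $3,600, leaving $8; one more increment wipes it out. Increment 60 ends at excess 60 × $2,000 = $120,000, so the highest qualifying income is $236,000 + $120,000 = $356,000.

$356,000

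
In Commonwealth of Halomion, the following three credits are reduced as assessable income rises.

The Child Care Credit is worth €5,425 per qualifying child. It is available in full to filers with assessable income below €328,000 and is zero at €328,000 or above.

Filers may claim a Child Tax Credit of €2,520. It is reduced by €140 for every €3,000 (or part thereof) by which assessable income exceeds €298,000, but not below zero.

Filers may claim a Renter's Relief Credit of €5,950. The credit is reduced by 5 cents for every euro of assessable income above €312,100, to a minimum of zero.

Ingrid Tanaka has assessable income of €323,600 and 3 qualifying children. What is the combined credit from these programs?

€22,910

Child Care Credit: base = 3 × €5,425 = €16,275. €323,600 is below the €328,000 cutoff, so the full €16,275 applies.
Child Tax Credit: income exceeds €298,000 by €25,600, which is 9 full-or-partial €3,000 increments; reduction = 9 × €140 = €1,260, leaving €1,260.
Renter's Relief Credit: 5% of the €11,500 excess over €312,100 is €575; credit = €5,950 − €575 = €5,375.
Total: €16,275 + €1,260 + €5,375 = €22,910.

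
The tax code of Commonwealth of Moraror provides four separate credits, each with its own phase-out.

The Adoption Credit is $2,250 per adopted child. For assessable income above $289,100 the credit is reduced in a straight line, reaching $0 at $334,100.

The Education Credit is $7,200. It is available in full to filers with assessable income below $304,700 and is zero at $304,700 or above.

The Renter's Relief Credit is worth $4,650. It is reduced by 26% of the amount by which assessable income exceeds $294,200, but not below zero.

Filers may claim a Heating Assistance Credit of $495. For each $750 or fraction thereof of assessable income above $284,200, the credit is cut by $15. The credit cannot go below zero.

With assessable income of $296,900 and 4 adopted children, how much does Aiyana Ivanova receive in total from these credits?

$18,828

Adoption Credit: base = 4 × $2,250 = $9,000. $296,900 is $7,800 into a $45,000 phase-out range, leaving 37,200/45,000 of the credit: $9,000 × 37,200/45,000 = $7,440.
Education Credit: $296,900 is below the $304,700 cutoff, so the full $7,200 applies.
Renter's Relief Credit: 26% of the $2,700 excess over $294,200 is $702; credit = $4,650 − $702 = $3,948.
Heating Assistance Credit: income exceeds $284,200 by $12,700, which is 17 full-or-partial $750 increments; reduction = 17 × $15 = $255, leaving $240.
Total: $7,440 + $7,200 + $3,948 + $240 = $18,828.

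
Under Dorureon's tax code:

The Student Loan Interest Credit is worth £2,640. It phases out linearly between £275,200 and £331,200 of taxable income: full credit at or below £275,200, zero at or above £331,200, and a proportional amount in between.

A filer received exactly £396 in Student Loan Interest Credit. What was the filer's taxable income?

£396 is 396/2,640 of the full £2,640, so 2,244/2,640 of the £56,000 range has been used: income = £275,200 + £56,000 × 2,244/2,640 = £322,800.

£322,800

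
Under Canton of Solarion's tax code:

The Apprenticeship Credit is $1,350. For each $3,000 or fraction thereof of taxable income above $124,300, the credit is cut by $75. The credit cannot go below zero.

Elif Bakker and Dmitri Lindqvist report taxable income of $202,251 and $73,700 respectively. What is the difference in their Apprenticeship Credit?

$1,350

Elif ($202,251): Apprenticeship Credit: income exceeds $124,300 by $77,951 → 26 increments × $75 = $1,950 ≥ base, so the credit is $0.
Dmitri ($73,700): Apprenticeship Credit: $73,700 is at or below the $124,300 threshold, so the full $1,350 applies.
Difference: |$0 − $1,350| = $1,350.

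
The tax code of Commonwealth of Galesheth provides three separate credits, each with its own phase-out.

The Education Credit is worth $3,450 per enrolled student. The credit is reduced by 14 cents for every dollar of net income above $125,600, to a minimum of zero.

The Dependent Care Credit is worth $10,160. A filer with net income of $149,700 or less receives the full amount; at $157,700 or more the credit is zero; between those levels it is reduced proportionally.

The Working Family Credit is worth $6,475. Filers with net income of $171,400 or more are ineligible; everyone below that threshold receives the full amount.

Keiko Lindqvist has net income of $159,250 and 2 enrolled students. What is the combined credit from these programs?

Education Credit: base = 2 × $3,450 = $6,900. 14% of the $33,650 excess over $125,600 is $4,711; credit = $6,900 − $4,711 = $2,189.
Dependent Care Credit: $159,250 is at or above $157,700, so the credit is $0.
Working Family Credit: $159,250 is below the $171,400 cutoff, so the full $6,475 applies.
Total: $2,189 + $0 + $6,475 = $8,664.

$8,664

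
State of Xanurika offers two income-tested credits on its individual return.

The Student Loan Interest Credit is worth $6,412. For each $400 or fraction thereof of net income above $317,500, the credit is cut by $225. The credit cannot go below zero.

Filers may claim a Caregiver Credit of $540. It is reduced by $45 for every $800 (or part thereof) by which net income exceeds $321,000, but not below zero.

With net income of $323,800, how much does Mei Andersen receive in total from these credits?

Student Loan Interest Credit: income exceeds $317,500 by $6,300, which is 16 full-or-partial $400 increments; reduction = 16 × $225 = $3,600, leaving $2,812.
Caregiver Credit: income exceeds $321,000 by $2,800, which is 4 full-or-partial $800 increments; reduction = 4 × $45 = $180, leaving $360.
Total: $2,812 + $360 = $3,172.

$3,172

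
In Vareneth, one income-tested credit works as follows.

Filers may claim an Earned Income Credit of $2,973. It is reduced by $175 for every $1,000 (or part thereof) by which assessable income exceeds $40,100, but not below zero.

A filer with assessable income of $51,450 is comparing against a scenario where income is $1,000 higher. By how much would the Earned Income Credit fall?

At $51,450 — income exceeds $40,100 by $11,350, which is 12 full-or-partial $1,000 increments; reduction = 12 × $175 = $2,100, leaving $873.
At $52,450 — income exceeds $40,100 by $12,350, which is 13 full-or-partial $1,000 increments; reduction = 13 × $175 = $2,275, leaving $698.
Lost: $873 − $698 = $175.

$175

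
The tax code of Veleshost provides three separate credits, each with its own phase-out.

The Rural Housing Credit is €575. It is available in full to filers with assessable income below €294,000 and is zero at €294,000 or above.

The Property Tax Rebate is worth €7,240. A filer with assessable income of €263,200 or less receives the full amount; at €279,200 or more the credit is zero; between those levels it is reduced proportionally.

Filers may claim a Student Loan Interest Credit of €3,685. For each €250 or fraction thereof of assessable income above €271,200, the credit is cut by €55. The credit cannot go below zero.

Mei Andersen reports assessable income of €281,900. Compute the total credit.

Rural Housing Credit: €281,900 is below the €294,000 cutoff, so the full €575 applies.
Property Tax Rebate: €281,900 is at or above €279,200, so the credit is €0.
Student Loan Interest Credit: income exceeds €271,200 by €10,700, which is 43 full-or-partial €250 increments; reduction = 43 × €55 = €2,365, leaving €1,320.
Total: €575 + €0 + €1,320 = €1,895.

€1,895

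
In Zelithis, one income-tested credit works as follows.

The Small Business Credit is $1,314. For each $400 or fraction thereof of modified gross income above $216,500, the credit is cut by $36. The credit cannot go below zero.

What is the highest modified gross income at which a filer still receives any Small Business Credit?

$230,900

After 36 increments the reduction is 36 × $36 = $1,296, leaving $18; one more increment wipes it out. Increment 36 ends at excess 36 × $400 = $14,400, so the highest qualifying income is $216,500 + $14,400 = $230,900.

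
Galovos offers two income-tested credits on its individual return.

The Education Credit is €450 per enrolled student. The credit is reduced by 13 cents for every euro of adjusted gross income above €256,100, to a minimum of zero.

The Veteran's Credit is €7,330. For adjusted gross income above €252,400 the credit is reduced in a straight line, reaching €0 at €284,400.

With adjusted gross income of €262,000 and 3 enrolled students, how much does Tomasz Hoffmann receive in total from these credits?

€5,714

Education Credit: base = 3 × €450 = €1,350. 13% of the €5,900 excess over €256,100 is €767; credit = €1,350 − €767 = €583.
Veteran's Credit: €262,000 is €9,600 into a €32,000 phase-out range, leaving 22,400/32,000 of the credit: €7,330 × 22,400/32,000 = €5,131.
Total: €583 + €5,131 = €5,714.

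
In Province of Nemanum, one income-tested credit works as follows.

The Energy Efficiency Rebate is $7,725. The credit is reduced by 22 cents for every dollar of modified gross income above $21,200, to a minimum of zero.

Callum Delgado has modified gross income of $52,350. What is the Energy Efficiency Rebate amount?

$872

Energy Efficiency Rebate: 22% of the $31,150 excess over $21,200 is $6,853; credit = $7,725 − $6,853 = $872.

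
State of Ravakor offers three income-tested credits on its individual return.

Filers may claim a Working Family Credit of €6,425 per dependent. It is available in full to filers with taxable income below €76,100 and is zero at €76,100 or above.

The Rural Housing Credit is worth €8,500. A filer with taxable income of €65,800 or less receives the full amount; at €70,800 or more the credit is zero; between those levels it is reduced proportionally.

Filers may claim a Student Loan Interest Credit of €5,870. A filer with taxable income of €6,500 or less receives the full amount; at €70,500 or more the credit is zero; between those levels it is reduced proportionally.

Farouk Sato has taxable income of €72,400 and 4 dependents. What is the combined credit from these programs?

Working Family Credit: base = 4 × €6,425 = €25,700. €72,400 is below the €76,100 cutoff, so the full €25,700 applies.
Rural Housing Credit: €72,400 is at or above €70,800, so the credit is €0.
Student Loan Interest Credit: €72,400 is at or above €70,500, so the credit is €0.
Total: €25,700 + €0 + €0 = €25,700.

€25,700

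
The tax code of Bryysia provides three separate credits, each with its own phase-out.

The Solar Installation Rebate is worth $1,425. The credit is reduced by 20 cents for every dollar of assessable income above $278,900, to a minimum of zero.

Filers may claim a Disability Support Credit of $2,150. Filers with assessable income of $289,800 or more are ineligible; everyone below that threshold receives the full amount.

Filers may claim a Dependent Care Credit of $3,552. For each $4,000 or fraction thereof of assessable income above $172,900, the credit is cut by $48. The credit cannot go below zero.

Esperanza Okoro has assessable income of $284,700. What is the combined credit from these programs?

$4,623

Solar Installation Rebate: 20% of the $5,800 excess over $278,900 is $1,160; credit = $1,425 − $1,160 = $265.
Disability Support Credit: $284,700 is below the $289,800 cutoff, so the full $2,150 applies.
Dependent Care Credit: income exceeds $172,900 by $111,800, which is 28 full-or-partial $4,000 increments; reduction = 28 × $48 = $1,344, leaving $2,208.
Total: $265 + $2,150 + $2,208 = $4,623.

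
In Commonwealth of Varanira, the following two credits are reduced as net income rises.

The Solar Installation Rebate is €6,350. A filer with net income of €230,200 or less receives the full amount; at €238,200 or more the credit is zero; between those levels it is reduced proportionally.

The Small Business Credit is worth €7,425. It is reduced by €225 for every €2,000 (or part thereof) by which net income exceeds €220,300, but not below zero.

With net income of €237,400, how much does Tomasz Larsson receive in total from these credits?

€6,035

Solar Installation Rebate: €237,400 is €7,200 into a €8,000 phase-out range, leaving 800/8,000 of the credit: €6,350 × 800/8,000 = €635.
Small Business Credit: income exceeds €220,300 by €17,100, which is 9 full-or-partial €2,000 increments; reduction = 9 × €225 = €2,025, leaving €5,400.
Total: €635 + €5,400 = €6,035.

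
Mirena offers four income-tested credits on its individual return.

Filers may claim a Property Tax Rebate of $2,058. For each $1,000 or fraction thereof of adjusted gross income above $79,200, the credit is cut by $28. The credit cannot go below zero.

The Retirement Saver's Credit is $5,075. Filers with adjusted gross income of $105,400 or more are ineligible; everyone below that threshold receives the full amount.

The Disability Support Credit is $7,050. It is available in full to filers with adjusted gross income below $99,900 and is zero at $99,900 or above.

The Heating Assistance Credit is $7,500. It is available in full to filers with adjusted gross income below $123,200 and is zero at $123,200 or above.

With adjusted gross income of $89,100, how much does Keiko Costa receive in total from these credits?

Property Tax Rebate: income exceeds $79,200 by $9,900, which is 10 full-or-partial $1,000 increments; reduction = 10 × $28 = $280, leaving $1,778.
Retirement Saver's Credit: $89,100 is below the $105,400 cutoff, so the full $5,075 applies.
Disability Support Credit: $89,100 is below the $99,900 cutoff, so the full $7,050 applies.
Heating Assistance Credit: $89,100 is below the $123,200 cutoff, so the full $7,500 applies.
Total: $1,778 + $5,075 + $7,050 + $7,500 = $21,403.

$21,403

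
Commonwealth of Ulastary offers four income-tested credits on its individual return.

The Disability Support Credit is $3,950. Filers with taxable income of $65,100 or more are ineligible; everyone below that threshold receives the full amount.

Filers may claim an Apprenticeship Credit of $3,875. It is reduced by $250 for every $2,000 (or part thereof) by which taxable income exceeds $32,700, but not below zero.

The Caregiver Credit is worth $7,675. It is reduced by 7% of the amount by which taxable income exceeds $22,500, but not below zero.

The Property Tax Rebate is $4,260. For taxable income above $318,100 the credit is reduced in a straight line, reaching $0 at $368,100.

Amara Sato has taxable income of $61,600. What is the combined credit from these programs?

$13,273

Disability Support Credit: $61,600 is below the $65,100 cutoff, so the full $3,950 applies.
Apprenticeship Credit: income exceeds $32,700 by $28,900, which is 15 full-or-partial $2,000 increments; reduction = 15 × $250 = $3,750, leaving $125.
Caregiver Credit: 7% of the $39,100 excess over $22,500 is $2,737; credit = $7,675 − $2,737 = $4,938.
Property Tax Rebate: $61,600 is at or below the $318,100 threshold, so the full $4,260 applies.
Total: $3,950 + $125 + $4,938 + $4,260 = $13,273.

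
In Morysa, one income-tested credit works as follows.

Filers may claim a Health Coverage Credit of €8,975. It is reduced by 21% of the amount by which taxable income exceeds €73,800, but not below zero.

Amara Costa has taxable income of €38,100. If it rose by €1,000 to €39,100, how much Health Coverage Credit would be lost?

At €38,100 — €38,100 is at or below the €73,800 threshold, so the full €8,975 applies.
At €39,100 — €39,100 is at or below the €73,800 threshold, so the full €8,975 applies.
Lost: €8,975 − €8,975 = €0.

€0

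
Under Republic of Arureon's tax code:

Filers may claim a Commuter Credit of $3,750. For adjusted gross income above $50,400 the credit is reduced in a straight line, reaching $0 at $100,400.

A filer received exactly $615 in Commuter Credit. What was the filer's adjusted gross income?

$615 is 615/3,750 of the full $3,750, so 3,135/3,750 of the $50,000 range has been used: income = $50,400 + $50,000 × 3,135/3,750 = $92,200.

$92,200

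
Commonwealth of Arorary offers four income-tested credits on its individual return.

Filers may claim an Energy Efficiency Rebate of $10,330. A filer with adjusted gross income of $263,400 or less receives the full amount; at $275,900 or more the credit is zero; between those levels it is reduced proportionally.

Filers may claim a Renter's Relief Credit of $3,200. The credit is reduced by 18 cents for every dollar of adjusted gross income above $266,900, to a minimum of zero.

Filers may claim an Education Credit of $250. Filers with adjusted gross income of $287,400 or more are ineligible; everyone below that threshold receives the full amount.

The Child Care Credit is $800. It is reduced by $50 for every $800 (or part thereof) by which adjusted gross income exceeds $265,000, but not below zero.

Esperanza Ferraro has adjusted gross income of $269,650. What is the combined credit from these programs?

Energy Efficiency Rebate: $269,650 is $6,250 into a $12,500 phase-out range, leaving 6,250/12,500 of the credit: $10,330 × 6,250/12,500 = $5,165.
Renter's Relief Credit: 18% of the $2,750 excess over $266,900 is $495; credit = $3,200 − $495 = $2,705.
Education Credit: $269,650 is below the $287,400 cutoff, so the full $250 applies.
Child Care Credit: income exceeds $265,000 by $4,650, which is 6 full-or-partial $800 increments; reduction = 6 × $50 = $300, leaving $500.
Total: $5,165 + $2,705 + $250 + $500 = $8,620.

$8,620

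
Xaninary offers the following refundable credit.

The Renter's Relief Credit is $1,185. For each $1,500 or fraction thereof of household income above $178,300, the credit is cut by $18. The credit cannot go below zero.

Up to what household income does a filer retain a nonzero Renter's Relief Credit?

$275,800

After 65 increments the reduction is 65 × $18 = $1,170, leaving $15; one more increment wipes it out. Increment 65 ends at excess 65 × $1,500 = $97,500, so the highest qualifying income is $178,300 + $97,500 = $275,800.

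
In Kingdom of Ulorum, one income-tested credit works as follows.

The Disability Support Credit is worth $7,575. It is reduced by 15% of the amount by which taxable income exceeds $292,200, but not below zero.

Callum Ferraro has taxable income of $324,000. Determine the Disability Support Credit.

Disability Support Credit: 15% of the $31,800 excess over $292,200 is $4,770; credit = $7,575 − $4,770 = $2,805.

$2,805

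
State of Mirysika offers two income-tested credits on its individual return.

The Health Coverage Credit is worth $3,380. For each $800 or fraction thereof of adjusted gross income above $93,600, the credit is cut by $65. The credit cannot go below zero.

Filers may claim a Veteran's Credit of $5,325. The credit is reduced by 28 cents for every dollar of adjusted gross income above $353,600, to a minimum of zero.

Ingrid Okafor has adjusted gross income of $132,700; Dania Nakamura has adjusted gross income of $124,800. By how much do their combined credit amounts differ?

Ingrid ($132,700): Health Coverage Credit: income exceeds $93,600 by $39,100, which is 49 full-or-partial $800 increments; reduction = 49 × $65 = $3,185, leaving $195. Veteran's Credit: $132,700 is at or below the $353,600 threshold, so the full $5,325 applies. total $195 + $5,325 = $5,520
Dania ($124,800): Health Coverage Credit: income exceeds $93,600 by $31,200, which is 39 full-or-partial $800 increments; reduction = 39 × $65 = $2,535, leaving $845. Veteran's Credit: $124,800 is at or below the $353,600 threshold, so the full $5,325 applies. total $845 + $5,325 = $6,170
Difference: |$5,520 − $6,170| = $650.

$650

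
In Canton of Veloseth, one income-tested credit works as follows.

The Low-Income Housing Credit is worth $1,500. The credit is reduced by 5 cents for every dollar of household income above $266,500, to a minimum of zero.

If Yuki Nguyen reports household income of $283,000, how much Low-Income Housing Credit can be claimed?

$675

Low-Income Housing Credit: 5% of the $16,500 excess over $266,500 is $825; credit = $1,500 − $825 = $675.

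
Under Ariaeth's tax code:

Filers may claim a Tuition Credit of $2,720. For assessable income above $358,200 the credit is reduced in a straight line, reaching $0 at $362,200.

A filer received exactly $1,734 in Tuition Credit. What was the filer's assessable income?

$1,734 is 1,734/2,720 of the full $2,720, so 986/2,720 of the $4,000 range has been used: income = $358,200 + $4,000 × 986/2,720 = $359,650.

$359,650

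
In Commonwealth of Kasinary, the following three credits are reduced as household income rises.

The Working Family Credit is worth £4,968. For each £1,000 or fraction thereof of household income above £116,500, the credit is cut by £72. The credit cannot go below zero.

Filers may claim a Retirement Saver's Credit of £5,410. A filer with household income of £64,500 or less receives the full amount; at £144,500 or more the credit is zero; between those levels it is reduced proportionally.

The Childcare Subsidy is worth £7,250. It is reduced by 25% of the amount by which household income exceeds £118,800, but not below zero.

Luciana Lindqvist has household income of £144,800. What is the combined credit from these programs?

Working Family Credit: income exceeds £116,500 by £28,300, which is 29 full-or-partial £1,000 increments; reduction = 29 × £72 = £2,088, leaving £2,880.
Retirement Saver's Credit: £144,800 is at or above £144,500, so the credit is £0.
Childcare Subsidy: 25% of the £26,000 excess over £118,800 is £6,500; credit = £7,250 − £6,500 = £750.
Total: £2,880 + £0 + £750 = £3,630.

£3,630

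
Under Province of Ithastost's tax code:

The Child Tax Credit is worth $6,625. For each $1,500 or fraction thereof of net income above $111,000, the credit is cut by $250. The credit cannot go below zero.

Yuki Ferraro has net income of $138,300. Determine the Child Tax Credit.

Child Tax Credit: income exceeds $111,000 by $27,300, which is 19 full-or-partial $1,500 increments; reduction = 19 × $250 = $4,750, leaving $1,875.

$1,875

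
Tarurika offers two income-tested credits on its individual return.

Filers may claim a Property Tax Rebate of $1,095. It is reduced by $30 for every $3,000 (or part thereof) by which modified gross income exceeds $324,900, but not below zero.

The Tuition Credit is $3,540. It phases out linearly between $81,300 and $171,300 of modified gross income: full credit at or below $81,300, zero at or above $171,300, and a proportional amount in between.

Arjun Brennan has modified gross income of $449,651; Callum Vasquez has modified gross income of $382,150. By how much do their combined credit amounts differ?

$495

Arjun ($449,651): Property Tax Rebate: income exceeds $324,900 by $124,751 → 42 increments × $30 = $1,260 ≥ base, so the credit is $0. Tuition Credit: $449,651 is at or above $171,300, so the credit is $0. total $0 + $0 = $0
Callum ($382,150): Property Tax Rebate: income exceeds $324,900 by $57,250, which is 20 full-or-partial $3,000 increments; reduction = 20 × $30 = $600, leaving $495. Tuition Credit: $382,150 is at or above $171,300, so the credit is $0. total $495 + $0 = $495
Difference: |$0 − $495| = $495.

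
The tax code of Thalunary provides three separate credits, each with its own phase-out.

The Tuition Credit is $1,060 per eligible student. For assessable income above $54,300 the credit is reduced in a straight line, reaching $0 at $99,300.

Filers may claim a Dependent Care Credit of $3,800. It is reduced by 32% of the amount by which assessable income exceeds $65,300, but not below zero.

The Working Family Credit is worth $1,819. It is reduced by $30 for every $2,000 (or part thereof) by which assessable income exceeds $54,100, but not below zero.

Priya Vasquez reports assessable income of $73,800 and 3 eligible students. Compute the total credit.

Tuition Credit: base = 3 × $1,060 = $3,180. $73,800 is $19,500 into a $45,000 phase-out range, leaving 25,500/45,000 of the credit: $3,180 × 25,500/45,000 = $1,802.
Dependent Care Credit: 32% of the $8,500 excess over $65,300 is $2,720; credit = $3,800 − $2,720 = $1,080.
Working Family Credit: income exceeds $54,100 by $19,700, which is 10 full-or-partial $2,000 increments; reduction = 10 × $30 = $300, leaving $1,519.
Total: $1,802 + $1,080 + $1,519 = $4,401.

$4,401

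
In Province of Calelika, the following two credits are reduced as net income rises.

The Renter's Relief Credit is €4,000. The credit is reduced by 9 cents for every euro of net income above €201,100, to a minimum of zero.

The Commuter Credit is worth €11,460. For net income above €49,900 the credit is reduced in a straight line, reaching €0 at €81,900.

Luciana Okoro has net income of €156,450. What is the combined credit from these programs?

Renter's Relief Credit: €156,450 is at or below the €201,100 threshold, so the full €4,000 applies.
Commuter Credit: €156,450 is at or above €81,900, so the credit is €0.
Total: €4,000 + €0 = €4,000.

€4,000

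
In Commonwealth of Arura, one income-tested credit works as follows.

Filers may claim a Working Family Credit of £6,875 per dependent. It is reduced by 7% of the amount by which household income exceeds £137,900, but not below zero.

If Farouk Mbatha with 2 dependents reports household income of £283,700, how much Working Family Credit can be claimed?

£3,544

Working Family Credit: base = 2 × £6,875 = £13,750. 7% of the £145,800 excess over £137,900 is £10,206; credit = £13,750 − £10,206 = £3,544.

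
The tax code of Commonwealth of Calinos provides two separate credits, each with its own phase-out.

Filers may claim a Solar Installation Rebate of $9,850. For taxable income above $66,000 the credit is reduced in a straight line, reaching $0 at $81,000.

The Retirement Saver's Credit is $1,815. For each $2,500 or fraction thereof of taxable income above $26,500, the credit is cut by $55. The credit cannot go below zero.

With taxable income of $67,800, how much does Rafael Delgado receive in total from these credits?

$9,548

Solar Installation Rebate: $67,800 is $1,800 into a $15,000 phase-out range, leaving 13,200/15,000 of the credit: $9,850 × 13,200/15,000 = $8,668.
Retirement Saver's Credit: income exceeds $26,500 by $41,300, which is 17 full-or-partial $2,500 increments; reduction = 17 × $55 = $935, leaving $880.
Total: $8,668 + $880 = $9,548.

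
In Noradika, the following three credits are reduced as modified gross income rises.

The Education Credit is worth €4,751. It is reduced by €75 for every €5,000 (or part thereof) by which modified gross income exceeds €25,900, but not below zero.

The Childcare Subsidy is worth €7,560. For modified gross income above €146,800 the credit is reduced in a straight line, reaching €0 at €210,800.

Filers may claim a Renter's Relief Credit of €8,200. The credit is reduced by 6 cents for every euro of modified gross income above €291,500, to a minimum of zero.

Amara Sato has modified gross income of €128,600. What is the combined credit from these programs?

€18,936

Education Credit: income exceeds €25,900 by €102,700, which is 21 full-or-partial €5,000 increments; reduction = 21 × €75 = €1,575, leaving €3,176.
Childcare Subsidy: €128,600 is at or below the €146,800 threshold, so the full €7,560 applies.
Renter's Relief Credit: €128,600 is at or below the €291,500 threshold, so the full €8,200 applies.
Total: €3,176 + €7,560 + €8,200 = €18,936.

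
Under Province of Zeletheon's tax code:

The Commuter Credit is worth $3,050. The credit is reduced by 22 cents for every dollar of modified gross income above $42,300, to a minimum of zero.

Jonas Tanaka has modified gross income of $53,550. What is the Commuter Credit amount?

$575

Commuter Credit: 22% of the $11,250 excess over $42,300 is $2,475; credit = $3,050 − $2,475 = $575.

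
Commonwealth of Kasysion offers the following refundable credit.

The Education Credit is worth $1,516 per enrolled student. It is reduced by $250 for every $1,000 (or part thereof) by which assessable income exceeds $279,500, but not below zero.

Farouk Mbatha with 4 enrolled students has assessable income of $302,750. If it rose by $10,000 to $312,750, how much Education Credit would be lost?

$64

At $302,750 — base = 4 × $1,516 = $6,064. income exceeds $279,500 by $23,250, which is 24 full-or-partial $1,000 increments; reduction = 24 × $250 = $6,000, leaving $64.
At $312,750 — base = 4 × $1,516 = $6,064. income exceeds $279,500 by $33,250 → 34 increments × $250 = $8,500 ≥ base, so the credit is $0.
Lost: $64 − $0 = $64.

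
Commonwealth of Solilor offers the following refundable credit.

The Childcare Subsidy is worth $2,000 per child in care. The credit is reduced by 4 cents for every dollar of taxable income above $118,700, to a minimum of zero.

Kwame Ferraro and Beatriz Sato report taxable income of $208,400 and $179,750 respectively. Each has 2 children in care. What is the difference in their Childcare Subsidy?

Kwame ($208,400): Childcare Subsidy: base = 2 × $2,000 = $4,000. 4% of the $89,700 excess over $118,700 is $3,588; credit = $4,000 − $3,588 = $412.
Beatriz ($179,750): Childcare Subsidy: base = 2 × $2,000 = $4,000. 4% of the $61,050 excess over $118,700 is $2,442; credit = $4,000 − $2,442 = $1,558.
Difference: |$412 − $1,558| = $1,146.

$1,146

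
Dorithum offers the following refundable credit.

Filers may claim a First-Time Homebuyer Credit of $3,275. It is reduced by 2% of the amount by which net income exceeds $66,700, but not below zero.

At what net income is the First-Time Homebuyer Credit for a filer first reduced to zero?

$230,450

The credit falls by 2% of each dollar above $66,700, so it reaches zero when the excess is $3,275 / 2% = $163,750: income = $66,700 + $163,750 = $230,450.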